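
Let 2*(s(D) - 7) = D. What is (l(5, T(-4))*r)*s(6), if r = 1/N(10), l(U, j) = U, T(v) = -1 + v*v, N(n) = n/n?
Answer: 50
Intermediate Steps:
N(n) = 1
s(D) = 7 + D/2
T(v) = -1 + v²
r = 1 (r = 1/1 = 1)
(l(5, T(-4))*r)*s(6) = (5*1)*(7 + (½)*6) = 5*(7 + 3) = 5*10 = 50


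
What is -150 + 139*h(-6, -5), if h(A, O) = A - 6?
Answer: -1818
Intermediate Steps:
h(A, O) = -6 + A
-150 + 139*h(-6, -5) = -150 + 139*(-6 - 6) = -150 + 139*(-12) = -150 - 1668 = -1818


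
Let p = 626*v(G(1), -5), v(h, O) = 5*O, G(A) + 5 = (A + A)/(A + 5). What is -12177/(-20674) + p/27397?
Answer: 10065169/566405578 ≈ 0.017770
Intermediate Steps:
G(A) = -5 + 2*A/(5 + A) (G(A) = -5 + (A + A)/(A + 5) = -5 + (2*A)/(5 + A) = -5 + 2*A/(5 + A))
p = -15650 (p = 626*(5*(-5)) = 626*(-25) = -15650)
-12177/(-20674) + p/27397 = -12177/(-20674) - 15650/27397 = -12177*(-1/20674) - 15650*1/27397 = 12177/20674 - 15650/27397 = 10065169/566405578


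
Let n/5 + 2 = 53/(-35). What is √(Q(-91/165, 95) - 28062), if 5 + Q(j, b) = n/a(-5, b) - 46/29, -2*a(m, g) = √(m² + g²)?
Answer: √(-947348501170225 + 655311405*√362)/183715 ≈ 167.54*I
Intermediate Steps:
a(m, g) = -√(g² + m²)/2 (a(m, g) = -√(m² + g²)/2 = -√(g² + m²)/2)
n = -123/7 (n = -10 + 5*(53/(-35)) = -10 + 5*(53*(-1/35)) = -10 + 5*(-53/35) = -10 - 53/7 = -123/7 ≈ -17.571)
Q(j, b) = -191/29 + 246/(7*√(25 + b²)) (Q(j, b) = -5 + (-123*(-2/√(b² + (-5)²))/7 - 46/29) = -5 + (-123*(-2/√(b² + 25))/7 - 46*1/29) = -5 + (-123*(-2/√(25 + b²))/7 - 46/29) = -5 + (-(-246)/(7*√(25 + b²)) - 46/29) = -5 + (246/(7*√(25 + b²)) - 46/29) = -5 + (-46/29 + 246/(7*√(25 + b²))) = -191/29 + 246/(7*√(25 + b²)))
√(Q(-91/165, 95) - 28062) = √((-191/29 + 246/(7*√(25 + 95²))) - 28062) = √((-191/29 + 246/(7*√(25 + 9025))) - 28062) = √((-191/29 + 246/(7*√9050)) - 28062) = √((-191/29 + 246*(√362/1810)/7) - 28062) = √((-191/29 + 123*√362/6335) - 28062) = √(-813989/29 + 123*√362/6335)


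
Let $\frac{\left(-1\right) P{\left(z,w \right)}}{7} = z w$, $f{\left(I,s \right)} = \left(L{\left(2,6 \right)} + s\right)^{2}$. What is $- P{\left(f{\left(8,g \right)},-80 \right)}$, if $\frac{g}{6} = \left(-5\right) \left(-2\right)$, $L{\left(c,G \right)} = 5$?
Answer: $-2366000$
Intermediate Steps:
$g = 60$ ($g = 6 \left(\left(-5\right) \left(-2\right)\right) = 6 \cdot 10 = 60$)
$f{\left(I,s \right)} = \left(5 + s\right)^{2}$
$P{\left(z,w \right)} = - 7 w z$ ($P{\left(z,w \right)} = - 7 z w = - 7 w z$)
$- P{\left(f{\left(8,g \right)},-80 \right)} = - \left(-7\right) \left(-80\right) \left(5 + 60\right)^{2} = - \left(-7\right) \left(-80\right) 65^{2} = - \left(-7\right) \left(-80\right) 4225 = \left(-1\right) 2366000 = -2366000$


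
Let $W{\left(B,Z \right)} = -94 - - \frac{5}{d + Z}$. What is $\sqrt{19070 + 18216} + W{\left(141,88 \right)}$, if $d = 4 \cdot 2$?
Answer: $- \frac{9019}{96} + \sqrt{37286} \approx 99.148$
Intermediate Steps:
$d = 8$
$W{\left(B,Z \right)} = -94 + \frac{5}{8 + Z}$ ($W{\left(B,Z \right)} = -94 - - \frac{5}{8 + Z} = -94 + \frac{5}{8 + Z}$)
$\sqrt{19070 + 18216} + W{\left(141,88 \right)} = \sqrt{19070 + 18216} + \frac{-747 - 8272}{8 + 88} = \sqrt{37286} + \frac{-747 - 8272}{96} = \sqrt{37286} + \frac{1}{96} \left(-9019\right) = \sqrt{37286} - \frac{9019}{96} = - \frac{9019}{96} + \sqrt{37286}$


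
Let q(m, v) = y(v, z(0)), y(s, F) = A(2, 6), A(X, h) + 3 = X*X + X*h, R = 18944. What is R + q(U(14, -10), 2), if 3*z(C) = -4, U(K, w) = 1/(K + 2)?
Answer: 18957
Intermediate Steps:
U(K, w) = 1/(2 + K)
A(X, h) = -3 + X² + X*h (A(X, h) = -3 + (X*X + X*h) = -3 + (X² + X*h) = -3 + X² + X*h)
z(C) = -4/3 (z(C) = (⅓)*(-4) = -4/3)
y(s, F) = 13 (y(s, F) = -3 + 2² + 2*6 = -3 + 4 + 12 = 13)
q(m, v) = 13
R + q(U(14, -10), 2) = 18944 + 13 = 18957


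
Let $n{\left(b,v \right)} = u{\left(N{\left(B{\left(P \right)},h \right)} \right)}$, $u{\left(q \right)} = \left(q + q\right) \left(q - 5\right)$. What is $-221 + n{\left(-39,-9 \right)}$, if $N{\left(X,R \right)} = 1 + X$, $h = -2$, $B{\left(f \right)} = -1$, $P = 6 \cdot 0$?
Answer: $-221$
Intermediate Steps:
$P = 0$
$u{\left(q \right)} = 2 q \left(-5 + q\right)$
$n{\left(b,v \right)} = 0$ ($n{\left(b,v \right)} = 2 \left(1 - 1\right) \left(-5 + \left(1 - 1\right)\right) = 2 \cdot 0 \left(-5 + 0\right) = 2 \cdot 0 \left(-5\right) = 0$)
$-221 + n{\left(-39,-9 \right)} = -221 + 0 = -221$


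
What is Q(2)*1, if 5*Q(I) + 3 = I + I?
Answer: 1/5 ≈ 0.20000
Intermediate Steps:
Q(I) = -3/5 + 2*I/5 (Q(I) = -3/5 + (I + I)/5 = -3/5 + (2*I)/5 = -3/5 + 2*I/5)
Q(2)*1 = (-3/5 + (2/5)*2)*1 = (-3/5 + 4/5)*1 = (1/5)*1 = 1/5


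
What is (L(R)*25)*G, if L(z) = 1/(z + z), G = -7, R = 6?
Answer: -175/12 ≈ -14.583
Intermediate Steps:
L(z) = 1/(2*z)
(L(R)*25)*G = (((½)/6)*25)*(-7) = (((½)*(⅙))*25)*(-7) = ((1/12)*25)*(-7) = (25/12)*(-7) = -175/12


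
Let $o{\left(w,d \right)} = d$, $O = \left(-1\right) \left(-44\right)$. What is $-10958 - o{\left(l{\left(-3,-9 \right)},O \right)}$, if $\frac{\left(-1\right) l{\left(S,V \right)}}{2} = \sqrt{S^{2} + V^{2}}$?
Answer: $-11002$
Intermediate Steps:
$O = 44$
$l{\left(S,V \right)} = - 2 \sqrt{S^{2} + V^{2}}$
$-10958 - o{\left(l{\left(-3,-9 \right)},O \right)} = -10958 - 44 = -11002$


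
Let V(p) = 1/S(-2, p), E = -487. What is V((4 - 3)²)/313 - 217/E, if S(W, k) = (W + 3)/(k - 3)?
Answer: 66947/152431 ≈ 0.43920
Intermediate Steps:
S(W, k) = (3 + W)/(-3 + k)
V(p) = -3 + p (V(p) = 1/((3 - 2)/(-3 + p)) = 1/(1/(-3 + p)) = -3 + p)
V((4 - 3)²)/313 - 217/E = (-3 + (4 - 3)²)/313 - 217/(-487) = (-3 + 1²)*(1/313) - 217*(-1/487) = (-3 + 1)*(1/313) + 217/487 = -2*1/313 + 217/487 = -2/313 + 217/487 = 66947/152431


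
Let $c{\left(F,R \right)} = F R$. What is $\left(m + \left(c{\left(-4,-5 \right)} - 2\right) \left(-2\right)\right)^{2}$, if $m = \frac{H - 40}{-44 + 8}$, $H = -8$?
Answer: $\frac{10816}{9} \approx 1201.8$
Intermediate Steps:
$m = \frac{4}{3}$ ($m = \frac{-8 - 40}{-44 + 8} = - \frac{48}{-36} = \left(-48\right) \left(- \frac{1}{36}\right) = \frac{4}{3} \approx 1.3333$)
$\left(m + \left(c{\left(-4,-5 \right)} - 2\right) \left(-2\right)\right)^{2} = \left(\frac{4}{3} + \left(\left(-4\right) \left(-5\right) - 2\right) \left(-2\right)\right)^{2} = \left(\frac{4}{3} + \left(20 - 2\right) \left(-2\right)\right)^{2} = \left(\frac{4}{3} + 18 \left(-2\right)\right)^{2} = \left(\frac{4}{3} - 36\right)^{2} = \left(- \frac{104}{3}\right)^{2} = \frac{10816}{9}$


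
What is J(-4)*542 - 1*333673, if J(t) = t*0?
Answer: -333673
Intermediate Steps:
J(t) = 0
J(-4)*542 - 1*333673 = 0*542 - 1*333673 = 0 - 333673 = -333673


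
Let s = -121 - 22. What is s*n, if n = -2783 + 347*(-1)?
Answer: 447590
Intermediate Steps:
s = -143
n = -3130 (n = -2783 - 347 = -3130)
s*n = -143*(-3130) = 447590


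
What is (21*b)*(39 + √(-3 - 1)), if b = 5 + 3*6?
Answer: 18837 + 966*I ≈ 18837.0 + 966.0*I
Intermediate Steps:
b = 23 (b = 5 + 18 = 23)
(21*b)*(39 + √(-3 - 1)) = (21*23)*(39 + √(-3 - 1)) = 483*(39 + √(-4)) = 483*(39 + 2*I) = 18837 + 966*I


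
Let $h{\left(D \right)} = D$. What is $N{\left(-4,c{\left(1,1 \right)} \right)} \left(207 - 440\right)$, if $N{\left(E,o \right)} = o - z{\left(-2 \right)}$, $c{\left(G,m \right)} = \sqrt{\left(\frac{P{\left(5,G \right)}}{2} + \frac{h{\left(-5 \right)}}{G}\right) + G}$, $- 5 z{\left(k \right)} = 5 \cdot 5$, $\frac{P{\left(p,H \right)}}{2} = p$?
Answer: $-1398$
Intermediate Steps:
$P{\left(p,H \right)} = 2 p$
$z{\left(k \right)} = -5$ ($z{\left(k \right)} = - \frac{5 \cdot 5}{5} = \left(- \frac{1}{5}\right) 25 = -5$)
$c{\left(G,m \right)} = \sqrt{5 + G - \frac{5}{G}}$ ($c{\left(G,m \right)} = \sqrt{\left(\frac{2 \cdot 5}{2} - \frac{5}{G}\right) + G} = \sqrt{\left(10 \cdot \frac{1}{2} - \frac{5}{G}\right) + G} = \sqrt{\left(5 - \frac{5}{G}\right) + G} = \sqrt{5 + G - \frac{5}{G}}$)
$N{\left(E,o \right)} = 5 + o$ ($N{\left(E,o \right)} = o - -5 = o + 5 = 5 + o$)
$N{\left(-4,c{\left(1,1 \right)} \right)} \left(207 - 440\right) = \left(5 + \sqrt{5 + 1 - \frac{5}{1}}\right) \left(207 - 440\right) = \left(5 + \sqrt{5 + 1 - 5}\right) \left(-233\right) = \left(5 + \sqrt{1}\right) \left(-233\right) = \left(5 + 1\right) \left(-233\right) = 6 \left(-233\right) = -1398$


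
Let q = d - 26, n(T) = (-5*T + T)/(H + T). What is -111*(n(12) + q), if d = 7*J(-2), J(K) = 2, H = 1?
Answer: 22644/13 ≈ 1741.8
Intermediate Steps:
n(T) = -4*T/(1 + T) (n(T) = (-5*T + T)/(1 + T) = (-4*T)/(1 + T) = -4*T/(1 + T))
d = 14 (d = 7*2 = 14)
q = -12 (q = 14 - 26 = -12)
-111*(n(12) + q) = -111*(-4*12/(1 + 12) - 12) = -111*(-4*12/13 - 12) = -111*(-4*12*1/13 - 12) = -111*(-48/13 - 12) = -111*(-204/13) = 22644/13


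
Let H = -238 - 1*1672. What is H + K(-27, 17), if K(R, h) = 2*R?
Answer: -1964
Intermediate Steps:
H = -1910 (H = -238 - 1672 = -1910)
H + K(-27, 17) = -1910 + 2*(-27) = -1910 - 54 = -1964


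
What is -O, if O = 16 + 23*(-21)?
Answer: 467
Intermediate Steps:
O = -467 (O = 16 - 483 = -467)
-O = -1*(-467) = 467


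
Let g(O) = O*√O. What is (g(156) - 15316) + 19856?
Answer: 4540 + 312*√39 ≈ 6488.4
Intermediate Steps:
g(O) = O^(3/2)
(g(156) - 15316) + 19856 = (156^(3/2) - 15316) + 19856 = (312*√39 - 15316) + 19856 = (-15316 + 312*√39) + 19856 = 4540 + 312*√39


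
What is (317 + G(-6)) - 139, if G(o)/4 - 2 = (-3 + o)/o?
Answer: 192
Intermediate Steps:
G(o) = 8 + 4*(-3 + o)/o (G(o) = 8 + 4*((-3 + o)/o) = 8 + 4*(-3 + o)/o)
(317 + G(-6)) - 139 = (317 + (12 - 12/(-6))) - 139 = (317 + (12 - 12*(-⅙))) - 139 = (317 + (12 + 2)) - 139 = (317 + 14) - 139 = 331 - 139 = 192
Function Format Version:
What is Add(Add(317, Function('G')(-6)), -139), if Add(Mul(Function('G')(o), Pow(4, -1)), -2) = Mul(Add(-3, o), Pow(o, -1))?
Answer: 192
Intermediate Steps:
Function('G')(o) = Add(8, Mul(4, Pow(o, -1), Add(-3, o))) (Function('G')(o) = Add(8, Mul(4, Mul(Add(-3, o), Pow(o, -1)))) = Add(8, Mul(4, Mul(Pow(o, -1), Add(-3, o)))) = Add(8, Mul(4, Pow(o, -1), Add(-3, o))))
Add(Add(317, Function('G')(-6)), -139) = Add(Add(317, Add(12, Mul(-12, Pow(-6, -1)))), -139) = Add(Add(317, Add(12, Mul(-12, Rational(-1, 6)))), -139) = Add(Add(317, Add(12, 2)), -139) = Add(Add(317, 14), -139) = Add(331, -139) = 192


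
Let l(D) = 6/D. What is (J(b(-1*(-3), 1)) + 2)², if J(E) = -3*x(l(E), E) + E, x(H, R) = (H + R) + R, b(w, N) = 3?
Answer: 361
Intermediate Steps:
x(H, R) = H + 2*R
J(E) = -18/E - 5*E (J(E) = -3*(6/E + 2*E) + E = -3*(2*E + 6/E) + E = (-18/E - 6*E) + E = -18/E - 5*E)
(J(b(-1*(-3), 1)) + 2)² = ((-18/3 - 5*3) + 2)² = ((-18*⅓ - 15) + 2)² = ((-6 - 15) + 2)² = (-21 + 2)² = (-19)² = 361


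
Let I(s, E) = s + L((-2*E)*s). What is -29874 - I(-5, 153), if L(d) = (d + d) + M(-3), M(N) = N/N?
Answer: -32930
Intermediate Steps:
M(N) = 1
L(d) = 1 + 2*d (L(d) = (d + d) + 1 = 2*d + 1 = 1 + 2*d)
I(s, E) = 1 + s - 4*E*s (I(s, E) = s + (1 + 2*((-2*E)*s)) = s + (1 + 2*(-2*E*s)) = s + (1 - 4*E*s) = 1 + s - 4*E*s)
-29874 - I(-5, 153) = -29874 - (1 - 5 - 4*153*(-5)) = -29874 - (1 - 5 + 3060) = -29874 - 1*3056 = -29874 - 3056 = -32930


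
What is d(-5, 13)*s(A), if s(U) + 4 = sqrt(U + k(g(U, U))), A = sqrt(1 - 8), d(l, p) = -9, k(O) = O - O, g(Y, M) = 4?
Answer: 36 - 9*7**(1/4)*sqrt(I) ≈ 25.649 - 10.351*I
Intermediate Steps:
k(O) = 0
A = I*sqrt(7) (A = sqrt(-7) = I*sqrt(7) ≈ 2.6458*I)
s(U) = -4 + sqrt(U) (s(U) = -4 + sqrt(U + 0) = -4 + sqrt(U))
d(-5, 13)*s(A) = -9*(-4 + sqrt(I*sqrt(7))) = -9*(-4 + 7**(1/4)*sqrt(I)) = 36 - 9*7**(1/4)*sqrt(I)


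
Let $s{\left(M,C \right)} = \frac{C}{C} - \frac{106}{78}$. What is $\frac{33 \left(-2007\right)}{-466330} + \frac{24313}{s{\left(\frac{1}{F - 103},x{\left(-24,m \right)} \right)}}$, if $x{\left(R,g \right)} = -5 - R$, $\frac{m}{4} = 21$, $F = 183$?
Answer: $- \frac{110544110769}{1632155} \approx -67729.0$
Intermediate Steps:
$m = 84$ ($m = 4 \cdot 21 = 84$)
$s{\left(M,C \right)} = - \frac{14}{39}$ ($s{\left(M,C \right)} = 1 - \frac{53}{39} = - \frac{14}{39}$)
$\frac{33 \left(-2007\right)}{-466330} + \frac{24313}{s{\left(\frac{1}{F - 103},x{\left(-24,m \right)} \right)}} = \frac{33 \left(-2007\right)}{-466330} + \frac{24313}{- \frac{14}{39}} = \left(-66231\right) \left(- \frac{1}{466330}\right) + 24313 \left(- \frac{39}{14}\right) = \frac{66231}{466330} - \frac{948207}{14} = - \frac{110544110769}{1632155}$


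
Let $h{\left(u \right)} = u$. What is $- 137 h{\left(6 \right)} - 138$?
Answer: $-960$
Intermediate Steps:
$- 137 h{\left(6 \right)} - 138 = \left(-137\right) 6 - 138 = -822 - 138 = -960$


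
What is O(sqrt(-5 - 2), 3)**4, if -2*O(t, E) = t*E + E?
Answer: 81/2 - 243*I*sqrt(7)/2 ≈ 40.5 - 321.46*I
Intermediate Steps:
O(t, E) = -E/2 - E*t/2 (O(t, E) = -(t*E + E)/2 = -(E*t + E)/2 = -(E + E*t)/2 = -E/2 - E*t/2)
O(sqrt(-5 - 2), 3)**4 = (-1/2*3*(1 + sqrt(-5 - 2)))**4 = (-1/2*3*(1 + sqrt(-7)))**4 = (-1/2*3*(1 + I*sqrt(7)))**4 = (-3/2 - 3*I*sqrt(7)/2)**4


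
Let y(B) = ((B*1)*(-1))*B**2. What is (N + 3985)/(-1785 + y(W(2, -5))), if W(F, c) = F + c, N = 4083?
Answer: -4034/879 ≈ -4.5893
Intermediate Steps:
y(B) = -B**3 (y(B) = (B*(-1))*B**2 = (-B)*B**2 = -B**3)
(N + 3985)/(-1785 + y(W(2, -5))) = (4083 + 3985)/(-1785 - (2 - 5)**3) = 8068/(-1785 - 1*(-3)**3) = 8068/(-1785 - 1*(-27)) = 8068/(-1785 + 27) = 8068/(-1758) = 8068*(-1/1758) = -4034/879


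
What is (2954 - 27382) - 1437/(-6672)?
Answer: -54327393/2224 ≈ -24428.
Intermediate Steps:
(2954 - 27382) - 1437/(-6672) = -24428 - 1437*(-1/6672) = -24428 + 479/2224 = -54327393/2224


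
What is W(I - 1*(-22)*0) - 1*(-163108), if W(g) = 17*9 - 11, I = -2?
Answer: 163250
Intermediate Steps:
W(g) = 142 (W(g) = 153 - 11 = 142)
W(I - 1*(-22)*0) - 1*(-163108) = 142 - 1*(-163108) = 142 + 163108 = 163250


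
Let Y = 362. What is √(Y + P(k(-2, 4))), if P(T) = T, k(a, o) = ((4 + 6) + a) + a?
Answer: 4*√23 ≈ 19.183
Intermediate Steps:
k(a, o) = 10 + 2*a (k(a, o) = (10 + a) + a = 10 + 2*a)
√(Y + P(k(-2, 4))) = √(362 + (10 + 2*(-2))) = √(362 + (10 - 4)) = √(362 + 6) = √368 = 4*√23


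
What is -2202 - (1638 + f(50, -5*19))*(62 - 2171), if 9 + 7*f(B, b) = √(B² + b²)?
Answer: 24147399/7 + 10545*√461/7 ≈ 3.4820e+6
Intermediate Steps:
f(B, b) = -9/7 + √(B² + b²)/7
-2202 - (1638 + f(50, -5*19))*(62 - 2171) = -2202 - (1638 + (-9/7 + √(50² + (-5*19)²)/7))*(62 - 2171) = -2202 - (1638 + (-9/7 + √(2500 + (-95)²)/7))*(-2109) = -2202 - (1638 + (-9/7 + √(2500 + 9025)/7))*(-2109) = -2202 - (1638 + (-9/7 + √11525/7))*(-2109) = -2202 - (1638 + (-9/7 + (5*√461)/7))*(-2109) = -2202 - (1638 + (-9/7 + 5*√461/7))*(-2109) = -2202 - (11457/7 + 5*√461/7)*(-2109) = -2202 - (-24162813/7 - 10545*√461/7) = -2202 + (24162813/7 + 10545*√461/7) = 24147399/7 + 10545*√461/7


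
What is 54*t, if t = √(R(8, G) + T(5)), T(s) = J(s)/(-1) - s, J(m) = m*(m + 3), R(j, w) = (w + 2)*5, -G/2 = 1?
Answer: 162*I*√5 ≈ 362.24*I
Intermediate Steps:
G = -2 (G = -2*1 = -2)
R(j, w) = 10 + 5*w (R(j, w) = (2 + w)*5 = 10 + 5*w)
J(m) = m*(3 + m)
T(s) = -s - s*(3 + s) (T(s) = (s*(3 + s))/(-1) - s = (s*(3 + s))*(-1) - s = -s*(3 + s) - s = -s - s*(3 + s))
t = 3*I*√5 (t = √((10 + 5*(-2)) + 5*(-4 - 1*5)) = √((10 - 10) + 5*(-4 - 5)) = √(0 + 5*(-9)) = √(0 - 45) = √(-45) = 3*I*√5 ≈ 6.7082*I)
54*t = 54*(3*I*√5) = 162*I*√5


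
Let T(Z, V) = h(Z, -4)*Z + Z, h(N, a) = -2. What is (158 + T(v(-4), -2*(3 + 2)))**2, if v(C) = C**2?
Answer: 20164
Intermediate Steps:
T(Z, V) = -Z (T(Z, V) = -2*Z + Z = -Z)
(158 + T(v(-4), -2*(3 + 2)))**2 = (158 - 1*(-4)**2)**2 = (158 - 1*16)**2 = (158 - 16)**2 = 142**2 = 20164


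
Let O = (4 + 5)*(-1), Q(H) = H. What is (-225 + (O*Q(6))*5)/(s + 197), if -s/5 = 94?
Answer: 165/91 ≈ 1.8132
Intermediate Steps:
s = -470 (s = -5*94 = -470)
O = -9 (O = 9*(-1) = -9)
(-225 + (O*Q(6))*5)/(s + 197) = (-225 - 9*6*5)/(-470 + 197) = (-225 - 54*5)/(-273) = (-225 - 270)*(-1/273) = -495*(-1/273) = 165/91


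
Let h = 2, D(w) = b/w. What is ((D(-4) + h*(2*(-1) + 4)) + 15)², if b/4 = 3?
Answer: 256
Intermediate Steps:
b = 12 (b = 4*3 = 12)
D(w) = 12/w
((D(-4) + h*(2*(-1) + 4)) + 15)² = ((12/(-4) + 2*(2*(-1) + 4)) + 15)² = ((12*(-¼) + 2*(-2 + 4)) + 15)² = ((-3 + 2*2) + 15)² = ((-3 + 4) + 15)² = (1 + 15)² = 16² = 256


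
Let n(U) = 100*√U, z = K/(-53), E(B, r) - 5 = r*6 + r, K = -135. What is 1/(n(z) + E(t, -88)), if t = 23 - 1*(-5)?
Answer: -32383/18436013 - 300*√795/18436013 ≈ -0.0022153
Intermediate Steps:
t = 28 (t = 23 + 5 = 28)
E(B, r) = 5 + 7*r (E(B, r) = 5 + (r*6 + r) = 5 + (6*r + r) = 5 + 7*r)
z = 135/53 (z = -135/(-53) = -135*(-1/53) = 135/53 ≈ 2.5472)
1/(n(z) + E(t, -88)) = 1/(100*√(135/53) + (5 + 7*(-88))) = 1/(100*(3*√795/53) + (5 - 616)) = 1/(300*√795/53 - 611) = 1/(-611 + 300*√795/53)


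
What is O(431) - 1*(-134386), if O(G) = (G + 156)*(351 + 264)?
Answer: 495391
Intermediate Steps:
O(G) = 95940 + 615*G (O(G) = (156 + G)*615 = 95940 + 615*G)
O(431) - 1*(-134386) = (95940 + 615*431) - 1*(-134386) = (95940 + 265065) + 134386 = 361005 + 134386 = 495391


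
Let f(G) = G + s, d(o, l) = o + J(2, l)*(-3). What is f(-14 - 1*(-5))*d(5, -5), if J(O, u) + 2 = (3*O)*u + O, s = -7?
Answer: -1520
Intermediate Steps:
J(O, u) = -2 + O + 3*O*u (J(O, u) = -2 + ((3*O)*u + O) = -2 + (3*O*u + O) = -2 + (O + 3*O*u) = -2 + O + 3*O*u)
d(o, l) = o - 18*l (d(o, l) = o + (-2 + 2 + 3*2*l)*(-3) = o + (-2 + 2 + 6*l)*(-3) = o + (6*l)*(-3) = o - 18*l)
f(G) = -7 + G (f(G) = G - 7 = -7 + G)
f(-14 - 1*(-5))*d(5, -5) = (-7 + (-14 - 1*(-5)))*(5 - 18*(-5)) = (-7 + (-14 + 5))*(5 + 90) = (-7 - 9)*95 = -16*95 = -1520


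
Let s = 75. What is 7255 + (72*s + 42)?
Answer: 12697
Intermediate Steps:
7255 + (72*s + 42) = 7255 + (72*75 + 42) = 7255 + (5400 + 42) = 7255 + 5442 = 12697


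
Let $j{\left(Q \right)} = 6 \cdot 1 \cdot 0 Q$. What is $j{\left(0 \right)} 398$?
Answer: $0$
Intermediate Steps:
$j{\left(Q \right)} = 0$ ($j{\left(Q \right)} = 6 \cdot 0 Q = 6 \cdot 0 = 0$)
$j{\left(0 \right)} 398 = 0 \cdot 398 = 0$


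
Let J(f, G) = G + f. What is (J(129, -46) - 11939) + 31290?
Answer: 19434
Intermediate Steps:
(J(129, -46) - 11939) + 31290 = ((-46 + 129) - 11939) + 31290 = (83 - 11939) + 31290 = -11856 + 31290 = 19434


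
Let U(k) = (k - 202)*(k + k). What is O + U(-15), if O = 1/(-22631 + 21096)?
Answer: 9992849/1535 ≈ 6510.0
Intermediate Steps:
U(k) = 2*k*(-202 + k) (U(k) = (-202 + k)*(2*k) = 2*k*(-202 + k))
O = -1/1535 (O = 1/(-1535) = -1/1535 ≈ -0.00065147)
O + U(-15) = -1/1535 + 2*(-15)*(-202 - 15) = -1/1535 + 2*(-15)*(-217) = -1/1535 + 6510 = 9992849/1535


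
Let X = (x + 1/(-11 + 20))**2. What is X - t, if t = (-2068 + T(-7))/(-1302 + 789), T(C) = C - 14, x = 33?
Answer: 1681009/1539 ≈ 1092.3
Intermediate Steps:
T(C) = -14 + C
t = 2089/513 (t = (-2068 + (-14 - 7))/(-1302 + 789) = (-2068 - 21)/(-513) = -2089*(-1/513) = 2089/513 ≈ 4.0721)
X = 88804/81 (X = (33 + 1/(-11 + 20))**2 = (33 + 1/9)**2 = (298/9)**2 = 88804/81 ≈ 1096.3)
X - t = 88804/81 - 1*2089/513 = 88804/81 - 2089/513 = 1681009/1539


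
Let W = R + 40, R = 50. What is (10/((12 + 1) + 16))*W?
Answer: 900/29 ≈ 31.034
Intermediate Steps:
W = 90 (W = 50 + 40 = 90)
(10/((12 + 1) + 16))*W = (10/((12 + 1) + 16))*90 = (10/(13 + 16))*90 = (10/29)*90 = 900/29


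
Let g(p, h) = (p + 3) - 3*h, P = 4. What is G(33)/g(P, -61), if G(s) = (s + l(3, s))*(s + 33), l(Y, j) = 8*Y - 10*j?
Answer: -9009/95 ≈ -94.832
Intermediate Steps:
g(p, h) = 3 + p - 3*h (g(p, h) = (3 + p) - 3*h = 3 + p - 3*h)
l(Y, j) = -10*j + 8*Y
G(s) = (24 - 9*s)*(33 + s) (G(s) = (s + (-10*s + 8*3))*(s + 33) = (s + (-10*s + 24))*(33 + s) = (s + (24 - 10*s))*(33 + s) = (24 - 9*s)*(33 + s))
G(33)/g(P, -61) = (792 - 273*33 - 9*33²)/(3 + 4 - 3*(-61)) = (792 - 9009 - 9*1089)/(3 + 4 + 183) = (792 - 9009 - 9801)/190 = -18018*1/190 = -9009/95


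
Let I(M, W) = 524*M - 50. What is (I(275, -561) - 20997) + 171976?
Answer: 295029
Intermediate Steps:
I(M, W) = -50 + 524*M
(I(275, -561) - 20997) + 171976 = ((-50 + 524*275) - 20997) + 171976 = ((-50 + 144100) - 20997) + 171976 = (144050 - 20997) + 171976 = 123053 + 171976 = 295029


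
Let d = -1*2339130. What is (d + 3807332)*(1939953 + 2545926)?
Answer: 6586176519558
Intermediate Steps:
d = -2339130
(d + 3807332)*(1939953 + 2545926) = (-2339130 + 3807332)*(1939953 + 2545926) = 1468202*4485879 = 6586176519558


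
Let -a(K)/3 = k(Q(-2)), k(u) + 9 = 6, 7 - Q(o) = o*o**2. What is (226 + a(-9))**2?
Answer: 55225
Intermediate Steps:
Q(o) = 7 - o**3 (Q(o) = 7 - o*o**2 = 7 - o**3)
k(u) = -3 (k(u) = -9 + 6 = -3)
a(K) = 9 (a(K) = -3*(-3) = 9)
(226 + a(-9))**2 = (226 + 9)**2 = 235**2 = 55225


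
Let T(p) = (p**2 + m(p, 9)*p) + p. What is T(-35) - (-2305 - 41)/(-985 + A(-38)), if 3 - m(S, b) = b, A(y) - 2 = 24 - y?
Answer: 429018/307 ≈ 1397.5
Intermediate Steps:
A(y) = 26 - y (A(y) = 2 + (24 - y) = 26 - y)
m(S, b) = 3 - b
T(p) = p**2 - 5*p (T(p) = (p**2 + (3 - 1*9)*p) + p = (p**2 + (3 - 9)*p) + p = (p**2 - 6*p) + p = p**2 - 5*p)
T(-35) - (-2305 - 41)/(-985 + A(-38)) = -35*(-5 - 35) - (-2305 - 41)/(-985 + (26 - 1*(-38))) = -35*(-40) - (-2346)/(-985 + (26 + 38)) = 1400 - (-2346)/(-985 + 64) = 1400 - (-2346)/(-921) = 1400 - (-2346)*(-1)/921 = 1400 - 1*782/307 = 1400 - 782/307 = 429018/307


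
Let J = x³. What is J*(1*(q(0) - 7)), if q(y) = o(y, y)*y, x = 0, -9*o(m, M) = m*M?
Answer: 0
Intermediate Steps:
o(m, M) = -M*m/9 (o(m, M) = -m*M/9 = -M*m/9)
q(y) = -y³/9 (q(y) = (-y*y/9)*y = (-y²/9)*y = -y³/9)
J = 0 (J = 0³ = 0)
J*(1*(q(0) - 7)) = 0*(1*(-⅑*0³ - 7)) = 0*(1*(-⅑*0 - 7)) = 0*(1*(0 - 7)) = 0*(1*(-7)) = 0*(-7) = 0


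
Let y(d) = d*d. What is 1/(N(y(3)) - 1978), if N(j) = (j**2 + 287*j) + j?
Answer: 1/695 ≈ 0.0014388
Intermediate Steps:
y(d) = d**2
N(j) = j**2 + 288*j
1/(N(y(3)) - 1978) = 1/(3**2*(288 + 3**2) - 1978) = 1/(9*(288 + 9) - 1978) = 1/(9*297 - 1978) = 1/(2673 - 1978) = 1/695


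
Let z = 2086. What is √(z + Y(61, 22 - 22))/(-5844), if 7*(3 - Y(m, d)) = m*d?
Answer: -√2089/5844 ≈ -0.0078209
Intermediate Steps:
Y(m, d) = 3 - d*m/7 (Y(m, d) = 3 - m*d/7 = 3 - d*m/7)
√(z + Y(61, 22 - 22))/(-5844) = √(2086 + (3 - ⅐*(22 - 22)*61))/(-5844) = √(2086 + (3 - ⅐*0*61))*(-1/5844) = √(2086 + (3 + 0))*(-1/5844) = √(2086 + 3)*(-1/5844) = √2089*(-1/5844) = -√2089/5844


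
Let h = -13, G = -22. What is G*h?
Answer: 286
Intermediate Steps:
G*h = -22*(-13) = 286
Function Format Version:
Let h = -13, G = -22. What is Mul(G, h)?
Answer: 286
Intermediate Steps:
Mul(G, h) = Mul(-22, -13) = 286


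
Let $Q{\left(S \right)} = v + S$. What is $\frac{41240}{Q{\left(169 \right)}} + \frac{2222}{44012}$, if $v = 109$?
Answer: $\frac{453918149}{3058834} \approx 148.4$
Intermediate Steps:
$Q{\left(S \right)} = 109 + S$
$\frac{41240}{Q{\left(169 \right)}} + \frac{2222}{44012} = \frac{41240}{109 + 169} + \frac{2222}{44012} = \frac{41240}{278} + 2222 \cdot \frac{1}{44012} = 41240 \cdot \frac{1}{278} + \frac{1111}{22006} = \frac{20620}{139} + \frac{1111}{22006} = \frac{453918149}{3058834}$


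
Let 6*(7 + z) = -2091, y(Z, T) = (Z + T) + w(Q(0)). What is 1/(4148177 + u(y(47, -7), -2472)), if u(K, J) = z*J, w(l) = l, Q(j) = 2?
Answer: 1/5026973 ≈ 1.9893e-7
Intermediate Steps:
y(Z, T) = 2 + T + Z (y(Z, T) = (Z + T) + 2 = (T + Z) + 2 = 2 + T + Z)
z = -711/2 (z = -7 + (⅙)*(-2091) = -7 - 697/2 = -711/2 ≈ -355.50)
u(K, J) = -711*J/2
1/(4148177 + u(y(47, -7), -2472)) = 1/(4148177 - 711/2*(-2472)) = 1/(4148177 + 878796) = 1/5026973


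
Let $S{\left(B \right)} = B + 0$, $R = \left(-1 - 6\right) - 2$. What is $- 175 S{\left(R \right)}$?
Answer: $1575$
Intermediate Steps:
$R = -9$ ($R = -7 - 2 = -9$)
$S{\left(B \right)} = B$
$- 175 S{\left(R \right)} = \left(-175\right) \left(-9\right) = 1575$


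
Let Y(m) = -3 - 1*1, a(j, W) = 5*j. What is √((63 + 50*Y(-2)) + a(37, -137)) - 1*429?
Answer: -429 + 4*√3 ≈ -422.07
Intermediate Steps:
Y(m) = -4 (Y(m) = -3 - 1 = -4)
√((63 + 50*Y(-2)) + a(37, -137)) - 1*429 = √((63 + 50*(-4)) + 5*37) - 1*429 = √((63 - 200) + 185) - 429 = √(-137 + 185) - 429 = √48 - 429 = 4*√3 - 429 = -429 + 4*√3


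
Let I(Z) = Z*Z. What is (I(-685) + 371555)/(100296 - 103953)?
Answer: -280260/1219 ≈ -229.91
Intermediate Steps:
I(Z) = Z²
(I(-685) + 371555)/(100296 - 103953) = ((-685)² + 371555)/(100296 - 103953) = (469225 + 371555)/(-3657) = 840780*(-1/3657) = -280260/1219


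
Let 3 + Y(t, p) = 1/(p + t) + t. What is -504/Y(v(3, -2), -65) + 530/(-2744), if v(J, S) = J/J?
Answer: 14740349/58996 ≈ 249.85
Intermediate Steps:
v(J, S) = 1
Y(t, p) = -3 + t + 1/(p + t) (Y(t, p) = -3 + (1/(p + t) + t) = -3 + (t + 1/(p + t)) = -3 + t + 1/(p + t))
-504/Y(v(3, -2), -65) + 530/(-2744) = -504*(-65 + 1)/(1 + 1**2 - 3*(-65) - 3*1 - 65*1) + 530/(-2744) = -504*(-64/(1 + 1 + 195 - 3 - 65)) + 530*(-1/2744) = -504/((-1/64*129)) - 265/1372 = -504/(-129/64) - 265/1372 = -504*(-64/129) - 265/1372 = 10752/43 - 265/1372 = 14740349/58996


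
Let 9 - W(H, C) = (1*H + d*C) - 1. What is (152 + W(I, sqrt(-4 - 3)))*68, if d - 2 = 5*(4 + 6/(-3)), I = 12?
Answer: 10200 - 816*I*sqrt(7) ≈ 10200.0 - 2158.9*I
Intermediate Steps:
d = 12 (d = 2 + 5*(4 + 6/(-3)) = 2 + 5*(4 + 6*(-1/3)) = 2 + 5*(4 - 2) = 2 + 5*2 = 2 + 10 = 12)
W(H, C) = 10 - H - 12*C (W(H, C) = 9 - ((1*H + 12*C) - 1) = 9 - ((H + 12*C) - 1) = 9 - (-1 + H + 12*C) = 9 + (1 - H - 12*C) = 10 - H - 12*C)
(152 + W(I, sqrt(-4 - 3)))*68 = (152 + (10 - 1*12 - 12*sqrt(-4 - 3)))*68 = (152 + (10 - 12 - 12*I*sqrt(7)))*68 = (152 + (-2 - 12*I*sqrt(7)))*68 = (150 - 12*I*sqrt(7))*68 = 10200 - 816*I*sqrt(7)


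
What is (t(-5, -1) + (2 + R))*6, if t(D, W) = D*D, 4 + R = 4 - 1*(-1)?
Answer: 168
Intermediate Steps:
R = 1 (R = -4 + (4 - 1*(-1)) = -4 + (4 + 1) = -4 + 5 = 1)
t(D, W) = D²
(t(-5, -1) + (2 + R))*6 = ((-5)² + (2 + 1))*6 = (25 + 3)*6 = 28*6 = 168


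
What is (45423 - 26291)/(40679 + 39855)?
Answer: 9566/40267 ≈ 0.23756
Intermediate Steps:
(45423 - 26291)/(40679 + 39855) = 19132/80534 = 19132*(1/80534) = 9566/40267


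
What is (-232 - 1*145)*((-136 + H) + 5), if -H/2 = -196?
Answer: -98397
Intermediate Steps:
H = 392 (H = -2*(-196) = 392)
(-232 - 1*145)*((-136 + H) + 5) = (-232 - 1*145)*((-136 + 392) + 5) = (-232 - 145)*(256 + 5) = -377*261 = -98397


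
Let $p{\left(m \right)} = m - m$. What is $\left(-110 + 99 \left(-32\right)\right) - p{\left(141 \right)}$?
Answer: $-3278$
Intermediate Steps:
$p{\left(m \right)} = 0$
$\left(-110 + 99 \left(-32\right)\right) - p{\left(141 \right)} = \left(-110 + 99 \left(-32\right)\right) - 0 = \left(-110 - 3168\right) + 0 = -3278 + 0 = -3278$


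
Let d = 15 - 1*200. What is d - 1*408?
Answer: -593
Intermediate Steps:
d = -185 (d = 15 - 200 = -185)
d - 1*408 = -185 - 1*408 = -185 - 408 = -593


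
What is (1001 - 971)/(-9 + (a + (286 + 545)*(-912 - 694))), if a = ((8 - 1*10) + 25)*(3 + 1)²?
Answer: -30/1334227 ≈ -2.2485e-5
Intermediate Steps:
a = 368 (a = ((8 - 10) + 25)*4² = (-2 + 25)*16 = 23*16 = 368)
(1001 - 971)/(-9 + (a + (286 + 545)*(-912 - 694))) = (1001 - 971)/(-9 + (368 + (286 + 545)*(-912 - 694))) = 30/(-9 + (368 + 831*(-1606))) = 30/(-9 + (368 - 1334586)) = 30/(-9 - 1334218) = 30/(-1334227) = 30*(-1/1334227) = -30/1334227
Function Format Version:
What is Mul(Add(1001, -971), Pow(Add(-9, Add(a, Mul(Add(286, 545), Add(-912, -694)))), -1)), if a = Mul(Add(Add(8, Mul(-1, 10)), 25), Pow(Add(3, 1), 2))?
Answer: Rational(-30, 1334227) ≈ -2.2485e-5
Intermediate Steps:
a = 368 (a = Mul(Add(Add(8, -10), 25), Pow(4, 2)) = Mul(Add(-2, 25), 16) = Mul(23, 16) = 368)
Mul(Add(1001, -971), Pow(Add(-9, Add(a, Mul(Add(286, 545), Add(-912, -694)))), -1)) = Mul(Add(1001, -971), Pow(Add(-9, Add(368, Mul(Add(286, 545), Add(-912, -694)))), -1)) = Mul(30, Pow(Add(-9, Add(368, Mul(831, -1606))), -1)) = Mul(30, Pow(Add(-9, Add(368, -1334586)), -1)) = Mul(30, Pow(Add(-9, -1334218), -1)) = Mul(30, Pow(-1334227, -1)) = Mul(30, Rational(-1, 1334227)) = Rational(-30, 1334227)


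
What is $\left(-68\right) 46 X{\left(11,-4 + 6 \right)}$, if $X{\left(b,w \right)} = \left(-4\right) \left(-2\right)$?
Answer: $-25024$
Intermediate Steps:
$X{\left(b,w \right)} = 8$
$\left(-68\right) 46 X{\left(11,-4 + 6 \right)} = \left(-68\right) 46 \cdot 8 = \left(-3128\right) 8 = -25024$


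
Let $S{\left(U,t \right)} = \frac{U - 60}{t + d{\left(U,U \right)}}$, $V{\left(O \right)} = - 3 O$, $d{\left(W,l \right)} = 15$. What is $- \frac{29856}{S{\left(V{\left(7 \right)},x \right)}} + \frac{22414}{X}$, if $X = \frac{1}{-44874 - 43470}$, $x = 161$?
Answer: $- \frac{53462093680}{27} \approx -1.9801 \cdot 10^{9}$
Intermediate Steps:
$S{\left(U,t \right)} = \frac{-60 + U}{15 + t}$ ($S{\left(U,t \right)} = \frac{U - 60}{t + 15} = \frac{-60 + U}{15 + t}$)
$X = - \frac{1}{88344}$ ($X = \frac{1}{-88344} = - \frac{1}{88344} \approx -1.1319 \cdot 10^{-5}$)
$- \frac{29856}{S{\left(V{\left(7 \right)},x \right)}} + \frac{22414}{X} = - \frac{29856}{\frac{1}{15 + 161} \left(-60 - 21\right)} + \frac{22414}{- \frac{1}{88344}} = - \frac{29856}{\frac{1}{176} \left(-60 - 21\right)} + 22414 \left(-88344\right) = - \frac{29856}{\frac{1}{176} \left(-81\right)} - 1980142416 = - \frac{29856}{- \frac{81}{176}} - 1980142416 = \left(-29856\right) \left(- \frac{176}{81}\right) - 1980142416 = \frac{1751552}{27} - 1980142416 = - \frac{53462093680}{27}$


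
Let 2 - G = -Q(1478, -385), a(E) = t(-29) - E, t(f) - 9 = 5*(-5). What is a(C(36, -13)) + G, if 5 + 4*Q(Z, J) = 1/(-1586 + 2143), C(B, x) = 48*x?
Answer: 339074/557 ≈ 608.75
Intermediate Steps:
Q(Z, J) = -696/557 (Q(Z, J) = -5/4 + 1/(4*(-1586 + 2143)) = -5/4 + (¼)/557 = -5/4 + (¼)*(1/557) = -5/4 + 1/2228 = -696/557)
t(f) = -16 (t(f) = 9 + 5*(-5) = 9 - 25 = -16)
a(E) = -16 - E
G = 418/557 (G = 2 - (-1)*(-696)/557 = 2 - 1*696/557 = 2 - 696/557 = 418/557 ≈ 0.75045)
a(C(36, -13)) + G = (-16 - 48*(-13)) + 418/557 = (-16 - 1*(-624)) + 418/557 = (-16 + 624) + 418/557 = 608 + 418/557 = 339074/557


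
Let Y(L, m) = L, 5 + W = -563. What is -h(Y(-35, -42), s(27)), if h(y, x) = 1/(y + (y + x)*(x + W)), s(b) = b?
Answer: -1/4293 ≈ -0.00023294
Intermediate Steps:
W = -568 (W = -5 - 563 = -568)
h(y, x) = 1/(y + (-568 + x)*(x + y)) (h(y, x) = 1/(y + (y + x)*(x - 568)) = 1/(y + (x + y)*(-568 + x)) = 1/(y + (-568 + x)*(x + y)))
-h(Y(-35, -42), s(27)) = -1/(27² - 568*27 - 567*(-35) + 27*(-35)) = -1/(729 - 15336 + 19845 - 945) = -1/4293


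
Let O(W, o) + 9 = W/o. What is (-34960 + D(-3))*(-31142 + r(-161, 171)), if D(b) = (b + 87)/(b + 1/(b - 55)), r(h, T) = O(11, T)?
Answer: 931867879952/855 ≈ 1.0899e+9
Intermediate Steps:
O(W, o) = -9 + W/o
r(h, T) = -9 + 11/T
D(b) = (87 + b)/(b + 1/(-55 + b))
(-34960 + D(-3))*(-31142 + r(-161, 171)) = (-34960 + (-4785 + (-3)**2 + 32*(-3))/(1 + (-3)**2 - 55*(-3)))*(-31142 + (-9 + 11/171)) = (-34960 + (-4785 + 9 - 96)/(1 + 9 + 165))*(-31142 + (-9 + 11*(1/171))) = (-34960 - 4872/175)*(-31142 + (-9 + 11/171)) = (-34960 + (1/175)*(-4872))*(-31142 - 1528/171) = (-34960 - 696/25)*(-5326810/171) = -874696/25*(-5326810/171) = 931867879952/855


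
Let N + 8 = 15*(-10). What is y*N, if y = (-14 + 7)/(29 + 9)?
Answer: 553/19 ≈ 29.105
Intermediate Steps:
y = -7/38 ≈ -0.18421
N = -158 (N = -8 + 15*(-10) = -8 - 150 = -158)
y*N = -7/38*(-158) = 553/19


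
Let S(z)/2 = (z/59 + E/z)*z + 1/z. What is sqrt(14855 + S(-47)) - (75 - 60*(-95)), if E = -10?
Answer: -5775 + 3*sqrt(12738848651)/2773 ≈ -5652.9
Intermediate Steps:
S(z) = 2/z + 2*z*(-10/z + z/59) (S(z) = 2*((z/59 - 10/z)*z + 1/z) = 2*((-10/z + z/59)*z + 1/z) = 2*(z*(-10/z + z/59) + 1/z) = 2*(1/z + z*(-10/z + z/59)) = 2/z + 2*z*(-10/z + z/59))
sqrt(14855 + S(-47)) - (75 - 60*(-95)) = sqrt(14855 + (-20 + 2/(-47) + (2/59)*(-47)**2)) - (75 - 60*(-95)) = sqrt(14855 + (-20 + 2*(-1/47) + (2/59)*2209)) - (75 + 5700) = sqrt(14855 + (-20 - 2/47 + 4418/59)) - 1*5775 = sqrt(14855 + 152068/2773) - 5775 = sqrt(41344983/2773) - 5775 = 3*sqrt(12738848651)/2773 - 5775 = -5775 + 3*sqrt(12738848651)/2773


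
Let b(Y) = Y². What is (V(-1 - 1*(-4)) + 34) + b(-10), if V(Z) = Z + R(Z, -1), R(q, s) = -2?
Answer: 135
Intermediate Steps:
V(Z) = -2 + Z (V(Z) = Z - 2 = -2 + Z)
(V(-1 - 1*(-4)) + 34) + b(-10) = ((-2 + (-1 - 1*(-4))) + 34) + (-10)² = ((-2 + (-1 + 4)) + 34) + 100 = ((-2 + 3) + 34) + 100 = (1 + 34) + 100 = 35 + 100 = 135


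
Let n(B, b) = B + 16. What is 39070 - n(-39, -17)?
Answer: 39093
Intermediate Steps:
n(B, b) = 16 + B
39070 - n(-39, -17) = 39070 - (16 - 39) = 39070 - 1*(-23) = 39070 + 23 = 39093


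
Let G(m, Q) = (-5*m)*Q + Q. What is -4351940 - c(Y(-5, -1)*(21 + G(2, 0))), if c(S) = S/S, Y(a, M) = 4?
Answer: -4351941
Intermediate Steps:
G(m, Q) = Q - 5*Q*m (G(m, Q) = -5*Q*m + Q = Q - 5*Q*m)
c(S) = 1
-4351940 - c(Y(-5, -1)*(21 + G(2, 0))) = -4351940 - 1*1 = -4351940 - 1 = -4351941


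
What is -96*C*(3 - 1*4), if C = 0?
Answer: 0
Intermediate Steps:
-96*C*(3 - 1*4) = -0*(3 - 1*4) = -0*(3 - 4) = -0*(-1) = -96*0 = 0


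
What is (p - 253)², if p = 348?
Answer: 9025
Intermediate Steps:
(p - 253)² = (348 - 253)² = 95² = 9025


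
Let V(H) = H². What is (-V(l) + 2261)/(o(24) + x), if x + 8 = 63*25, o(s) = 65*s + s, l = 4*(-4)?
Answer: 2005/3151 ≈ 0.63631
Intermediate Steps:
l = -16
o(s) = 66*s
x = 1567 (x = -8 + 63*25 = -8 + 1575 = 1567)
(-V(l) + 2261)/(o(24) + x) = (-1*(-16)² + 2261)/(66*24 + 1567) = (-1*256 + 2261)/(1584 + 1567) = (-256 + 2261)/3151 = 2005*(1/3151) = 2005/3151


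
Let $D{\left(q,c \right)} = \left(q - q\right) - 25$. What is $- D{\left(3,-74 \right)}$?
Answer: $25$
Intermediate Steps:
$D{\left(q,c \right)} = -25$ ($D{\left(q,c \right)} = 0 + \left(-25 + 0\right) = 0 - 25 = -25$)
$- D{\left(3,-74 \right)} = \left(-1\right) \left(-25\right) = 25$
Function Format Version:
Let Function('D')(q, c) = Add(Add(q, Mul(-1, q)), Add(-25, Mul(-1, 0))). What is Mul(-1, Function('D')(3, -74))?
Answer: 25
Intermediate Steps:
Function('D')(q, c) = -25 (Function('D')(q, c) = Add(0, Add(-25, 0)) = Add(0, -25) = -25)
Mul(-1, Function('D')(3, -74)) = Mul(-1, -25) = 25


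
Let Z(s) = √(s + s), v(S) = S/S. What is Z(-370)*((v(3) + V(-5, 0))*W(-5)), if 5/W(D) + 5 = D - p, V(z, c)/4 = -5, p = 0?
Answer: 19*I*√185 ≈ 258.43*I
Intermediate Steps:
V(z, c) = -20 (V(z, c) = 4*(-5) = -20)
v(S) = 1
Z(s) = √2*√s (Z(s) = √(2*s) = √2*√s)
W(D) = 5/(-5 + D) (W(D) = 5/(-5 + (D - 1*0)) = 5/(-5 + (D + 0)) = 5/(-5 + D))
Z(-370)*((v(3) + V(-5, 0))*W(-5)) = (√2*√(-370))*((1 - 20)*(5/(-5 - 5))) = (√2*(I*√370))*(-95/(-10)) = (2*I*√185)*(-95*(-1)/10) = (2*I*√185)*(-19*(-½)) = (2*I*√185)*(19/2) = 19*I*√185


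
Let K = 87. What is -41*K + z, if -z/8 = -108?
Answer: -2703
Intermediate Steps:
z = 864 (z = -8*(-108) = 864)
-41*K + z = -41*87 + 864 = -3567 + 864 = -2703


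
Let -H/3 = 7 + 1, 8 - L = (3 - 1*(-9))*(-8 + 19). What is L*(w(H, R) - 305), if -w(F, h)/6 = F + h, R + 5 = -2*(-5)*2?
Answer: 31124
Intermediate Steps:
R = 15 (R = -5 - 2*(-5)*2 = -5 + 10*2 = -5 + 20 = 15)
L = -124 (L = 8 - (3 - 1*(-9))*(-8 + 19) = 8 - (3 + 9)*11 = 8 - 12*11 = 8 - 1*132 = 8 - 132 = -124)
H = -24 (H = -3*(7 + 1) = -3*8 = -24)
w(F, h) = -6*F - 6*h (w(F, h) = -6*(F + h) = -6*F - 6*h)
L*(w(H, R) - 305) = -124*((-6*(-24) - 6*15) - 305) = -124*((144 - 90) - 305) = -124*(54 - 305) = -124*(-251) = 31124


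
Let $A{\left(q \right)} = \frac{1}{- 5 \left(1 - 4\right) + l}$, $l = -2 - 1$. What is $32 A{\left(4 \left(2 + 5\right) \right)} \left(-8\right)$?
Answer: $- \frac{64}{3} \approx -21.333$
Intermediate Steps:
$l = -3$
$A{\left(q \right)} = \frac{1}{12}$ ($A{\left(q \right)} = \frac{1}{- 5 \left(1 - 4\right) - 3} = \frac{1}{\left(-5\right) \left(-3\right) - 3} = \frac{1}{15 - 3} = \frac{1}{12}$)
$32 A{\left(4 \left(2 + 5\right) \right)} \left(-8\right) = 32 \cdot \frac{1}{12} \left(-8\right) = \frac{8}{3} \left(-8\right) = - \frac{64}{3}$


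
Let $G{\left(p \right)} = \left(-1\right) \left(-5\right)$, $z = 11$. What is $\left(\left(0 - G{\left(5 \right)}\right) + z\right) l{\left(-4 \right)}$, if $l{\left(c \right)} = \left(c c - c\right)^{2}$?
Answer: $2400$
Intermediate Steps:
$G{\left(p \right)} = 5$
$l{\left(c \right)} = \left(c^{2} - c\right)^{2}$
$\left(\left(0 - G{\left(5 \right)}\right) + z\right) l{\left(-4 \right)} = \left(\left(0 - 5\right) + 11\right) \left(-4\right)^{2} \left(-1 - 4\right)^{2} = \left(\left(0 - 5\right) + 11\right) 16 \left(-5\right)^{2} = \left(-5 + 11\right) 16 \cdot 25 = 6 \cdot 400 = 2400$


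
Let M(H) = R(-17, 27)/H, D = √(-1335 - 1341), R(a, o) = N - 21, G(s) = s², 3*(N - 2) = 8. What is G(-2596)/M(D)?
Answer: -40435296*I*√669/49 ≈ -2.1344e+7*I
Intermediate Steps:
N = 14/3 (N = 2 + (⅓)*8 = 2 + 8/3 = 14/3 ≈ 4.6667)
R(a, o) = -49/3 (R(a, o) = 14/3 - 21 = -49/3)
D = 2*I*√669 (D = √(-2676) = 2*I*√669 ≈ 51.73*I)
M(H) = -49/(3*H)
G(-2596)/M(D) = (-2596)²/((-49*(-I*√669/1338)/3)) = 6739216/((-(-49)*I*√669/4014)) = 6739216/((49*I*√669/4014)) = 6739216*(-6*I*√669/49) = -40435296*I*√669/49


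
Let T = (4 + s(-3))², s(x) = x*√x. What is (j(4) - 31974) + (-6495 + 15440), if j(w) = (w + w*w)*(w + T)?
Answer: -23169 - 480*I*√3 ≈ -23169.0 - 831.38*I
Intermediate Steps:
s(x) = x^(3/2)
T = (4 - 3*I*√3)² (T = (4 + (-3)^(3/2))² = (4 - 3*I*√3)² ≈ -11.0 - 41.569*I)
j(w) = (w + w²)*(w + (4 - 3*I*√3)²) (j(w) = (w + w*w)*(w + (4 - 3*I*√3)²) = (w + w²)*(w + (4 - 3*I*√3)²))
(j(4) - 31974) + (-6495 + 15440) = (4*(-11 + 4² - 10*4 - 24*I*√3 - 24*I*4*√3) - 31974) + (-6495 + 15440) = (4*(-11 + 16 - 40 - 24*I*√3 - 96*I*√3) - 31974) + 8945 = (4*(-35 - 120*I*√3) - 31974) + 8945 = ((-140 - 480*I*√3) - 31974) + 8945 = (-32114 - 480*I*√3) + 8945 = -23169 - 480*I*√3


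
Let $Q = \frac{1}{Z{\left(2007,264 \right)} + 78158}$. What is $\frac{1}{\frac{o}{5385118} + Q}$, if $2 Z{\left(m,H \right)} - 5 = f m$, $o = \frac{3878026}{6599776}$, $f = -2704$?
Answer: $- \frac{93660195189715617888}{25320797042677} \approx -3.6989 \cdot 10^{6}$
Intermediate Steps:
$o = \frac{1939013}{3299888}$ ($o = 3878026 \cdot \frac{1}{6599776} = \frac{1939013}{3299888} \approx 0.5876$)
$Z{\left(m,H \right)} = \frac{5}{2} - 1352 m$ ($Z{\left(m,H \right)} = \frac{5}{2} + \frac{\left(-2704\right) m}{2} = \frac{5}{2} - 1352 m$)
$Q = - \frac{2}{5270607}$ ($Q = \frac{1}{\left(\frac{5}{2} - 2713464\right) + 78158} = \frac{1}{- \frac{5426923}{2} + 78158} = \frac{1}{- \frac{5270607}{2}} = - \frac{2}{5270607} \approx -3.7946 \cdot 10^{-7}$)
$\frac{1}{\frac{o}{5385118} + Q} = \frac{1}{\frac{1939013}{3299888 \cdot 5385118} - \frac{2}{5270607}} = \frac{1}{\frac{1939013}{3299888} \cdot \frac{1}{5385118} - \frac{2}{5270607}} = \frac{1}{\frac{1939013}{17770286266784} - \frac{2}{5270607}} = \frac{1}{- \frac{25320797042677}{93660195189715617888}} = - \frac{93660195189715617888}{25320797042677}$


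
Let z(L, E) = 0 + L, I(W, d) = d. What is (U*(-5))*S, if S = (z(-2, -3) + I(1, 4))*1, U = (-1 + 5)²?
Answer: -160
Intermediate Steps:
U = 16 (U = 4² = 16)
z(L, E) = L
S = 2 (S = (-2 + 4)*1 = 2*1 = 2)
(U*(-5))*S = (16*(-5))*2 = -80*2 = -160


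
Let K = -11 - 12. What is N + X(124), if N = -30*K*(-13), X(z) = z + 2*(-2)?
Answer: -8850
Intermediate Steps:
K = -23
X(z) = -4 + z (X(z) = z - 4 = -4 + z)
N = -8970 (N = -30*(-23)*(-13) = 690*(-13) = -8970)
N + X(124) = -8970 + (-4 + 124) = -8970 + 120 = -8850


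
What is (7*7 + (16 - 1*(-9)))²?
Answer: 5476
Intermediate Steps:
(7*7 + (16 - 1*(-9)))² = (49 + (16 + 9))² = (49 + 25)² = 74² = 5476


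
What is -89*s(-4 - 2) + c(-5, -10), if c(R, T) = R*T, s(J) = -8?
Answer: 762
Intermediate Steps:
-89*s(-4 - 2) + c(-5, -10) = -89*(-8) - 5*(-10) = 712 + 50 = 762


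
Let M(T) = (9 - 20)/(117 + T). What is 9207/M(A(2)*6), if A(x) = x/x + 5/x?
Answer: -115506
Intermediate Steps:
A(x) = 1 + 5/x
M(T) = -11/(117 + T)
9207/M(A(2)*6) = 9207/((-11/(117 + ((5 + 2)/2)*6))) = 9207/((-11/(117 + ((1/2)*7)*6))) = 9207/((-11/(117 + (7/2)*6))) = 9207/((-11/(117 + 21))) = 9207/((-11/138)) = 9207/((-11*1/138)) = 9207/(-11/138) = 9207*(-138/11) = -115506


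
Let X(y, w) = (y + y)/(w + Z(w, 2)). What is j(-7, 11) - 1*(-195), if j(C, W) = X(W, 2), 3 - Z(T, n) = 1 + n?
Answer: 206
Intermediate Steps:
Z(T, n) = 2 - n (Z(T, n) = 3 - (1 + n) = 3 + (-1 - n) = 2 - n)
X(y, w) = 2*y/w (X(y, w) = (y + y)/(w + (2 - 1*2)) = (2*y)/(w + (2 - 2)) = (2*y)/(w + 0) = (2*y)/w = 2*y/w)
j(C, W) = W (j(C, W) = 2*W/2 = 2*W*(1/2) = W)
j(-7, 11) - 1*(-195) = 11 - 1*(-195) = 11 + 195 = 206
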